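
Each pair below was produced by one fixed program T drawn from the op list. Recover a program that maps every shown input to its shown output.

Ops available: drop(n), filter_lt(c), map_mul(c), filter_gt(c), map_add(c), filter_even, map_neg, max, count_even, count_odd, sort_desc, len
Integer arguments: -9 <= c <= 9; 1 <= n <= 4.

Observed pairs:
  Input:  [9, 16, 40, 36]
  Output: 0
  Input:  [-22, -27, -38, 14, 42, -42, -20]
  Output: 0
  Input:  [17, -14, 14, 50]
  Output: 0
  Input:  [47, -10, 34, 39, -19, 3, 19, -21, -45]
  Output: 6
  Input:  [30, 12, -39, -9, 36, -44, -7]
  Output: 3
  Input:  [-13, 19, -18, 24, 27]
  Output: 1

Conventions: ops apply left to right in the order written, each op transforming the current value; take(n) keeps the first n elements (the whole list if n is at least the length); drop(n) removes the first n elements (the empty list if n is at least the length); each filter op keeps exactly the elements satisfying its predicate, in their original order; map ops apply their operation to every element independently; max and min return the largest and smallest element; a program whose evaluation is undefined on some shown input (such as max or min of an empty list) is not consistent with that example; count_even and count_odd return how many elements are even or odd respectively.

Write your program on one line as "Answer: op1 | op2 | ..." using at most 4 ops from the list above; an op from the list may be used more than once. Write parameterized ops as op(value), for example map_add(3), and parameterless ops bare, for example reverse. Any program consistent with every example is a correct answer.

map_add(-5) | drop(2) | filter_even | count_even

Check, running the answer program on each example:
  [9, 16, 40, 36] -> [4, 11, 35, 31] -> [35, 31] -> [] -> 0
  [-22, -27, -38, 14, 42, -42, -20] -> [-27, -32, -43, 9, 37, -47, -25] -> [-43, 9, 37, -47, -25] -> [] -> 0
  [17, -14, 14, 50] -> [12, -19, 9, 45] -> [9, 45] -> [] -> 0
  [47, -10, 34, 39, -19, 3, 19, -21, -45] -> [42, -15, 29, 34, -24, -2, 14, -26, -50] -> [29, 34, -24, -2, 14, -26, -50] -> [34, -24, -2, 14, -26, -50] -> 6
  [30, 12, -39, -9, 36, -44, -7] -> [25, 7, -44, -14, 31, -49, -12] -> [-44, -14, 31, -49, -12] -> [-44, -14, -12] -> 3
  [-13, 19, -18, 24, 27] -> [-18, 14, -23, 19, 22] -> [-23, 19, 22] -> [22] -> 1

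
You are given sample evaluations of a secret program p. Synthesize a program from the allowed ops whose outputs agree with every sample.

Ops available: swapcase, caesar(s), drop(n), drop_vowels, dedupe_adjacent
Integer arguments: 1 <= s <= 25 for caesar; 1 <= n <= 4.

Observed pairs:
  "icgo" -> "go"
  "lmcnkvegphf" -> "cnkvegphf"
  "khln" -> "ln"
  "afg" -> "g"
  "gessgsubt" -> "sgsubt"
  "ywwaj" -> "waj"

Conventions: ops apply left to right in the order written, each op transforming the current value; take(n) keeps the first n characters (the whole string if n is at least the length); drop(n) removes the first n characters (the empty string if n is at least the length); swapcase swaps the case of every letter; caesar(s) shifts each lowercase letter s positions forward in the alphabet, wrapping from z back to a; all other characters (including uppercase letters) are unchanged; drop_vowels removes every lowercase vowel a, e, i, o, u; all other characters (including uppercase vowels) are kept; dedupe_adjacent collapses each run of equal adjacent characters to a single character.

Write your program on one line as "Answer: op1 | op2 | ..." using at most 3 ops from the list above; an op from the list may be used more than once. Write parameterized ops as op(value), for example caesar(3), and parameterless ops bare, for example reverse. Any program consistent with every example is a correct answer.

drop(2) | dedupe_adjacent

Check, running the answer program on each example:
  "icgo" -> "go" -> "go"
  "lmcnkvegphf" -> "cnkvegphf" -> "cnkvegphf"
  "khln" -> "ln" -> "ln"
  "afg" -> "g" -> "g"
  "gessgsubt" -> "ssgsubt" -> "sgsubt"
  "ywwaj" -> "waj" -> "waj"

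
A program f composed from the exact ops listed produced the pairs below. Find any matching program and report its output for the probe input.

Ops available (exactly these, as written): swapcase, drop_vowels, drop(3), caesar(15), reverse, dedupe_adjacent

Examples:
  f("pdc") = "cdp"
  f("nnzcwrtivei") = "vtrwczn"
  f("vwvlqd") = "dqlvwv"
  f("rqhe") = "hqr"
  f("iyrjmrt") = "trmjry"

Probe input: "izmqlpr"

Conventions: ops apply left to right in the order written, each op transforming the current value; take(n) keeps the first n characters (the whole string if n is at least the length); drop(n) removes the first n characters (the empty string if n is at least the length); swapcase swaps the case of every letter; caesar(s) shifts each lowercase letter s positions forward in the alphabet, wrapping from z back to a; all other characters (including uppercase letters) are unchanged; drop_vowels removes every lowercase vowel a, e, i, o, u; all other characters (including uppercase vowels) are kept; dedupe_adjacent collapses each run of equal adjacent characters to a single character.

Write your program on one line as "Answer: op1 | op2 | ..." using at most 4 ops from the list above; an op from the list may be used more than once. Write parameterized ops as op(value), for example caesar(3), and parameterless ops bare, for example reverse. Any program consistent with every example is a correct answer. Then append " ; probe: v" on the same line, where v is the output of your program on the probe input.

reverse | drop_vowels | dedupe_adjacent ; probe: "rplqmz"

Check, running the answer program on each example:
  "pdc" -> "cdp" -> "cdp" -> "cdp"
  "nnzcwrtivei" -> "ievitrwcznn" -> "vtrwcznn" -> "vtrwczn"
  "vwvlqd" -> "dqlvwv" -> "dqlvwv" -> "dqlvwv"
  "rqhe" -> "ehqr" -> "hqr" -> "hqr"
  "iyrjmrt" -> "trmjryi" -> "trmjry" -> "trmjry"
  probe: "izmqlpr" -> "rplqmzi" -> "rplqmz" -> "rplqmz"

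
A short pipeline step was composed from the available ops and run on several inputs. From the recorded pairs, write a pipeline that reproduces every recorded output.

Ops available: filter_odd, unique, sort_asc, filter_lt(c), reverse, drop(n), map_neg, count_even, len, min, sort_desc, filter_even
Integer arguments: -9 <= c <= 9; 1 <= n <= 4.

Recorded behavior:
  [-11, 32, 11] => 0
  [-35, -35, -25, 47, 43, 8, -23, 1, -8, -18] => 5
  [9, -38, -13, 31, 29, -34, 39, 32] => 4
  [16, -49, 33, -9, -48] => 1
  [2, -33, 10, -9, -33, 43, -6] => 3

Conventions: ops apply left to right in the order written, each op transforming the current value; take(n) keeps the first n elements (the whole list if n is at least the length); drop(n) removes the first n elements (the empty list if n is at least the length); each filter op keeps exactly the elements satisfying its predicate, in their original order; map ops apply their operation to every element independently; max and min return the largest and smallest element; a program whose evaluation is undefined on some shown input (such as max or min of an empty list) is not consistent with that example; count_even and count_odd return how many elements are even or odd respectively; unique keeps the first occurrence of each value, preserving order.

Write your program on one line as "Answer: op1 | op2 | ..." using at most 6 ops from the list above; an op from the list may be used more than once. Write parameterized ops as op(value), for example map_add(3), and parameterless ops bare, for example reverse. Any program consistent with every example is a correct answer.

reverse | drop(4) | unique | sort_desc | len

Check, running the answer program on each example:
  [-11, 32, 11] -> [11, 32, -11] -> [] -> [] -> [] -> 0
  [-35, -35, -25, 47, 43, 8, -23, 1, -8, -18] -> [-18, -8, 1, -23, 8, 43, 47, -25, -35, -35] -> [8, 43, 47, -25, -35, -35] -> [8, 43, 47, -25, -35] -> [47, 43, 8, -25, -35] -> 5
  [9, -38, -13, 31, 29, -34, 39, 32] -> [32, 39, -34, 29, 31, -13, -38, 9] -> [31, -13, -38, 9] -> [31, -13, -38, 9] -> [31, 9, -13, -38] -> 4
  [16, -49, 33, -9, -48] -> [-48, -9, 33, -49, 16] -> [16] -> [16] -> [16] -> 1
  [2, -33, 10, -9, -33, 43, -6] -> [-6, 43, -33, -9, 10, -33, 2] -> [10, -33, 2] -> [10, -33, 2] -> [10, 2, -33] -> 3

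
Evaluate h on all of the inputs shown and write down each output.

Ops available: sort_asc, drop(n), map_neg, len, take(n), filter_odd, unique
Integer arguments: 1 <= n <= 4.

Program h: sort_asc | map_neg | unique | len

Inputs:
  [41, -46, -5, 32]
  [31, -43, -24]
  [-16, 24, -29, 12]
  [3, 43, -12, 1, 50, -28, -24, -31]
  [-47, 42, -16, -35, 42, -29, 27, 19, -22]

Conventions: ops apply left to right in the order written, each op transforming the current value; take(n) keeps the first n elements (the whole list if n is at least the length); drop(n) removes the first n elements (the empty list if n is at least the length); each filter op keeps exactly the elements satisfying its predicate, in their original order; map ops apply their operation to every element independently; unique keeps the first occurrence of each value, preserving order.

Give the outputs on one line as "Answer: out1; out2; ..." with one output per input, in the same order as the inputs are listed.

4; 3; 4; 8; 8

Execution, op by op:
  [41, -46, -5, 32] -> [-46, -5, 32, 41] -> [46, 5, -32, -41] -> [46, 5, -32, -41] -> 4
  [31, -43, -24] -> [-43, -24, 31] -> [43, 24, -31] -> [43, 24, -31] -> 3
  [-16, 24, -29, 12] -> [-29, -16, 12, 24] -> [29, 16, -12, -24] -> [29, 16, -12, -24] -> 4
  [3, 43, -12, 1, 50, -28, -24, -31] -> [-31, -28, -24, -12, 1, 3, 43, 50] -> [31, 28, 24, 12, -1, -3, -43, -50] -> [31, 28, 24, 12, -1, -3, -43, -50] -> 8
  [-47, 42, -16, -35, 42, -29, 27, 19, -22] -> [-47, -35, -29, -22, -16, 19, 27, 42, 42] -> [47, 35, 29, 22, 16, -19, -27, -42, -42] -> [47, 35, 29, 22, 16, -19, -27, -42] -> 8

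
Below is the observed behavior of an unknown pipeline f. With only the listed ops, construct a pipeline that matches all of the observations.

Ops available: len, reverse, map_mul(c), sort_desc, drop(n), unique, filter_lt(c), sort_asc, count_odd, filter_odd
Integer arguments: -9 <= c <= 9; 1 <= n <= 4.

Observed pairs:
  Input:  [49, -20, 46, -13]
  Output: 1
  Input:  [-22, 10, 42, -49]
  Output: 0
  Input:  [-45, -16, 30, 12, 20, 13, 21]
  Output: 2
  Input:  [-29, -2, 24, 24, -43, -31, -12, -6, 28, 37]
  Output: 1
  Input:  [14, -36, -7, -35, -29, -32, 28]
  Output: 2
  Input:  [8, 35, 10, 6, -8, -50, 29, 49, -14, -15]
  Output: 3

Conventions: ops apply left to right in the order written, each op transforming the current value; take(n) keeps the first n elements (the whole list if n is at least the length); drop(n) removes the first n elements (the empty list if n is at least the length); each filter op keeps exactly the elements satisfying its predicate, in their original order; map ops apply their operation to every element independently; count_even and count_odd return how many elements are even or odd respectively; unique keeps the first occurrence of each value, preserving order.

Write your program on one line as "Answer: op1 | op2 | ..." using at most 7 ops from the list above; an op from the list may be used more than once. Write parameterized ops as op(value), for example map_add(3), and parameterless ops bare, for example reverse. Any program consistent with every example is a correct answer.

sort_asc | drop(3) | map_mul(7) | sort_desc | unique | count_odd

Check, running the answer program on each example:
  [49, -20, 46, -13] -> [-20, -13, 46, 49] -> [49] -> [343] -> [343] -> [343] -> 1
  [-22, 10, 42, -49] -> [-49, -22, 10, 42] -> [42] -> [294] -> [294] -> [294] -> 0
  [-45, -16, 30, 12, 20, 13, 21] -> [-45, -16, 12, 13, 20, 21, 30] -> [13, 20, 21, 30] -> [91, 140, 147, 210] -> [210, 147, 140, 91] -> [210, 147, 140, 91] -> 2
  [-29, -2, 24, 24, -43, -31, -12, -6, 28, 37] -> [-43, -31, -29, -12, -6, -2, 24, 24, 28, 37] -> [-12, -6, -2, 24, 24, 28, 37] -> [-84, -42, -14, 168, 168, 196, 259] -> [259, 196, 168, 168, -14, -42, -84] -> [259, 196, 168, -14, -42, -84] -> 1
  [14, -36, -7, -35, -29, -32, 28] -> [-36, -35, -32, -29, -7, 14, 28] -> [-29, -7, 14, 28] -> [-203, -49, 98, 196] -> [196, 98, -49, -203] -> [196, 98, -49, -203] -> 2
  [8, 35, 10, 6, -8, -50, 29, 49, -14, -15] -> [-50, -15, -14, -8, 6, 8, 10, 29, 35, 49] -> [-8, 6, 8, 10, 29, 35, 49] -> [-56, 42, 56, 70, 203, 245, 343] -> [343, 245, 203, 70, 56, 42, -56] -> [343, 245, 203, 70, 56, 42, -56] -> 3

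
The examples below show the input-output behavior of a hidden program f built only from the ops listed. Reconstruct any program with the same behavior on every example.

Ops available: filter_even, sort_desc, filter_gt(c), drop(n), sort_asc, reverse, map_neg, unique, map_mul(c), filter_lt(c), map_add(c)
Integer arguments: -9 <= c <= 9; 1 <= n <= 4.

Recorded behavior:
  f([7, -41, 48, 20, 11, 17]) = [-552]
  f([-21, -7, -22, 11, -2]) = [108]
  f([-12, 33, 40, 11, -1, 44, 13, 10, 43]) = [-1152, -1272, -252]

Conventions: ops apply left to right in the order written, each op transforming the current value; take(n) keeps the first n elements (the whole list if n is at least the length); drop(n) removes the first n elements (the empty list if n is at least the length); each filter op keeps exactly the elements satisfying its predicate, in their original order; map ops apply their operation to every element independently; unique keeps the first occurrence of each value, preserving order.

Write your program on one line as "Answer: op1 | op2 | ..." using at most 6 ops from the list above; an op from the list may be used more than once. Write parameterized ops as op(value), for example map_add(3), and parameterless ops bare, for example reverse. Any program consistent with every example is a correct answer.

map_mul(-5) | map_add(8) | filter_even | drop(1) | map_mul(6)

Check, running the answer program on each example:
  [7, -41, 48, 20, 11, 17] -> [-35, 205, -240, -100, -55, -85] -> [-27, 213, -232, -92, -47, -77] -> [-232, -92] -> [-92] -> [-552]
  [-21, -7, -22, 11, -2] -> [105, 35, 110, -55, 10] -> [113, 43, 118, -47, 18] -> [118, 18] -> [18] -> [108]
  [-12, 33, 40, 11, -1, 44, 13, 10, 43] -> [60, -165, -200, -55, 5, -220, -65, -50, -215] -> [68, -157, -192, -47, 13, -212, -57, -42, -207] -> [68, -192, -212, -42] -> [-192, -212, -42] -> [-1152, -1272, -252]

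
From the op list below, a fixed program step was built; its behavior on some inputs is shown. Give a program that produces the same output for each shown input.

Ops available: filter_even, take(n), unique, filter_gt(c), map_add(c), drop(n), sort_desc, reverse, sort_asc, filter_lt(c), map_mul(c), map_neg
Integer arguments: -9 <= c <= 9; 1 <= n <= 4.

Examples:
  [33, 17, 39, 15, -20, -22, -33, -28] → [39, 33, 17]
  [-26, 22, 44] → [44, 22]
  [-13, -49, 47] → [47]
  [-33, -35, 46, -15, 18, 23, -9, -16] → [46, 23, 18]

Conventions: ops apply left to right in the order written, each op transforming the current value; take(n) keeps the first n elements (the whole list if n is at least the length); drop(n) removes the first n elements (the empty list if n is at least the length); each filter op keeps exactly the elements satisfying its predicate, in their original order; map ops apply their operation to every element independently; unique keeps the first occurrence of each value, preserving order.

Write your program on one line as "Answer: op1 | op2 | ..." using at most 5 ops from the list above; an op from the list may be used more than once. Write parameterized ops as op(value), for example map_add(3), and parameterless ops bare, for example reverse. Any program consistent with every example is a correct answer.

filter_gt(5) | take(3) | sort_asc | reverse

Check, running the answer program on each example:
  [33, 17, 39, 15, -20, -22, -33, -28] -> [33, 17, 39, 15] -> [33, 17, 39] -> [17, 33, 39] -> [39, 33, 17]
  [-26, 22, 44] -> [22, 44] -> [22, 44] -> [22, 44] -> [44, 22]
  [-13, -49, 47] -> [47] -> [47] -> [47] -> [47]
  [-33, -35, 46, -15, 18, 23, -9, -16] -> [46, 18, 23] -> [46, 18, 23] -> [18, 23, 46] -> [46, 23, 18]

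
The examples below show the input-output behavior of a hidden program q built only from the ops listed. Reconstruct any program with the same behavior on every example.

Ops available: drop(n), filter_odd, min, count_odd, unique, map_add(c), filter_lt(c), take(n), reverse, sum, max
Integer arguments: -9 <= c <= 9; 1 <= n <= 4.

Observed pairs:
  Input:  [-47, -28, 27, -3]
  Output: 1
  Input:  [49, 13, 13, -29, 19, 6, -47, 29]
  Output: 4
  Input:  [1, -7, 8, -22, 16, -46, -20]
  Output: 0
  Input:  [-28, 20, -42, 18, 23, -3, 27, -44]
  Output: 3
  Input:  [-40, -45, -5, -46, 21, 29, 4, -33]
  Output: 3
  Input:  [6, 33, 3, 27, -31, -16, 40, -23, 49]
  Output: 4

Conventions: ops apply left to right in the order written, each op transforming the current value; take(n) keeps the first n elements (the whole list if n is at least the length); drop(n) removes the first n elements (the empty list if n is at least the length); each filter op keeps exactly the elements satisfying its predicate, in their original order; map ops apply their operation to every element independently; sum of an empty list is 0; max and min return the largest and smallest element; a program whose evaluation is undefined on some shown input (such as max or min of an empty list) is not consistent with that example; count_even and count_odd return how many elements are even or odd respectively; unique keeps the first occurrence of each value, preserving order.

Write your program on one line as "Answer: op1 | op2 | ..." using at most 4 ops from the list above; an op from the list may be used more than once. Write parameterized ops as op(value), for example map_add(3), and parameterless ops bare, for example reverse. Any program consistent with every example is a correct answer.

map_add(-2) | drop(3) | map_add(-8) | count_odd

Check, running the answer program on each example:
  [-47, -28, 27, -3] -> [-49, -30, 25, -5] -> [-5] -> [-13] -> 1
  [49, 13, 13, -29, 19, 6, -47, 29] -> [47, 11, 11, -31, 17, 4, -49, 27] -> [-31, 17, 4, -49, 27] -> [-39, 9, -4, -57, 19] -> 4
  [1, -7, 8, -22, 16, -46, -20] -> [-1, -9, 6, -24, 14, -48, -22] -> [-24, 14, -48, -22] -> [-32, 6, -56, -30] -> 0
  [-28, 20, -42, 18, 23, -3, 27, -44] -> [-30, 18, -44, 16, 21, -5, 25, -46] -> [16, 21, -5, 25, -46] -> [8, 13, -13, 17, -54] -> 3
  [-40, -45, -5, -46, 21, 29, 4, -33] -> [-42, -47, -7, -48, 19, 27, 2, -35] -> [-48, 19, 27, 2, -35] -> [-56, 11, 19, -6, -43] -> 3
  [6, 33, 3, 27, -31, -16, 40, -23, 49] -> [4, 31, 1, 25, -33, -18, 38, -25, 47] -> [25, -33, -18, 38, -25, 47] -> [17, -41, -26, 30, -33, 39] -> 4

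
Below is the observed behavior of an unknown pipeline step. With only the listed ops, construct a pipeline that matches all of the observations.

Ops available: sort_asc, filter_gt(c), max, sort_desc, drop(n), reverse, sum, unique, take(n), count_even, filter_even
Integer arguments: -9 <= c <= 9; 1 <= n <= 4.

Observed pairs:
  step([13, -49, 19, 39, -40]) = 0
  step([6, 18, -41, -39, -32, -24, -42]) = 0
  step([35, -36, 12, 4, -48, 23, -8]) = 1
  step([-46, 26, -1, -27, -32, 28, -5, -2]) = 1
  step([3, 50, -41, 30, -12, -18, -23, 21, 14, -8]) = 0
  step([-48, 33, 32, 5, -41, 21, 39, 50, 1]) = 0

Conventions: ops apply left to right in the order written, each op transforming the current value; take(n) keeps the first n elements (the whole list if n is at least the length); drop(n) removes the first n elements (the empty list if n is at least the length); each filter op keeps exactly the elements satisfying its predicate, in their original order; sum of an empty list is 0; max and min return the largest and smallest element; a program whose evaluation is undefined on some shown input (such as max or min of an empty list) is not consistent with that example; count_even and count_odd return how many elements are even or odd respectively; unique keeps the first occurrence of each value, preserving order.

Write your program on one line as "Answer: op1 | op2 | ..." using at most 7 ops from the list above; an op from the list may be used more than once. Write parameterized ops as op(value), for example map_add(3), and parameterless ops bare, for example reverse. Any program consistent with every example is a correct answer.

reverse | take(4) | drop(2) | filter_even | filter_gt(-9) | count_even

Check, running the answer program on each example:
  [13, -49, 19, 39, -40] -> [-40, 39, 19, -49, 13] -> [-40, 39, 19, -49] -> [19, -49] -> [] -> [] -> 0
  [6, 18, -41, -39, -32, -24, -42] -> [-42, -24, -32, -39, -41, 18, 6] -> [-42, -24, -32, -39] -> [-32, -39] -> [-32] -> [] -> 0
  [35, -36, 12, 4, -48, 23, -8] -> [-8, 23, -48, 4, 12, -36, 35] -> [-8, 23, -48, 4] -> [-48, 4] -> [-48, 4] -> [4] -> 1
  [-46, 26, -1, -27, -32, 28, -5, -2] -> [-2, -5, 28, -32, -27, -1, 26, -46] -> [-2, -5, 28, -32] -> [28, -32] -> [28, -32] -> [28] -> 1
  [3, 50, -41, 30, -12, -18, -23, 21, 14, -8] -> [-8, 14, 21, -23, -18, -12, 30, -41, 50, 3] -> [-8, 14, 21, -23] -> [21, -23] -> [] -> [] -> 0
  [-48, 33, 32, 5, -41, 21, 39, 50, 1] -> [1, 50, 39, 21, -41, 5, 32, 33, -48] -> [1, 50, 39, 21] -> [39, 21] -> [] -> [] -> 0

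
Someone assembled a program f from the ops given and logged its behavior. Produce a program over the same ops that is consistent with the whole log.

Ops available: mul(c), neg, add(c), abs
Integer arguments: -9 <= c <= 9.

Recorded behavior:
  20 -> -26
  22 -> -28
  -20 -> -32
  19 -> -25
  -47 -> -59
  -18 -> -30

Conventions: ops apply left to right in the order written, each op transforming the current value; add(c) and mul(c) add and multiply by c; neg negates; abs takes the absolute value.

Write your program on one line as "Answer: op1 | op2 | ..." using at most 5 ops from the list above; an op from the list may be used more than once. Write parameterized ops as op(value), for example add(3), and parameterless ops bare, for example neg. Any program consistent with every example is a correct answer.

add(-3) | abs | add(9) | neg

Check, running the answer program on each example:
  20 -> 17 -> 17 -> 26 -> -26
  22 -> 19 -> 19 -> 28 -> -28
  -20 -> -23 -> 23 -> 32 -> -32
  19 -> 16 -> 16 -> 25 -> -25
  -47 -> -50 -> 50 -> 59 -> -59
  -18 -> -21 -> 21 -> 30 -> -30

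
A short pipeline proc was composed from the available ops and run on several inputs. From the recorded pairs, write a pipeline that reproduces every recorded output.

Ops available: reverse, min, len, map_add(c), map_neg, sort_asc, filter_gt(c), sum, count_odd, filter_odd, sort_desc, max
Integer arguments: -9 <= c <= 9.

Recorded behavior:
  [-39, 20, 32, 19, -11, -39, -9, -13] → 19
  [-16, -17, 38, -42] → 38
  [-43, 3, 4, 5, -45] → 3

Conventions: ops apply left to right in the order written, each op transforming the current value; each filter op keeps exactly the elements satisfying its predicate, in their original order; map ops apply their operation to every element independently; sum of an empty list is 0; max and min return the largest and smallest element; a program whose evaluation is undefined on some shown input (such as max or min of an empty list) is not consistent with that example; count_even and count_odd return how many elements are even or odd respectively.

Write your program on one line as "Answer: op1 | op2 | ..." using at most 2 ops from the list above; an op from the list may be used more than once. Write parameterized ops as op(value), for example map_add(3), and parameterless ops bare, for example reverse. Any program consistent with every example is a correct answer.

filter_gt(-8) | min

Check, running the answer program on each example:
  [-39, 20, 32, 19, -11, -39, -9, -13] -> [20, 32, 19] -> 19
  [-16, -17, 38, -42] -> [38] -> 38
  [-43, 3, 4, 5, -45] -> [3, 4, 5] -> 3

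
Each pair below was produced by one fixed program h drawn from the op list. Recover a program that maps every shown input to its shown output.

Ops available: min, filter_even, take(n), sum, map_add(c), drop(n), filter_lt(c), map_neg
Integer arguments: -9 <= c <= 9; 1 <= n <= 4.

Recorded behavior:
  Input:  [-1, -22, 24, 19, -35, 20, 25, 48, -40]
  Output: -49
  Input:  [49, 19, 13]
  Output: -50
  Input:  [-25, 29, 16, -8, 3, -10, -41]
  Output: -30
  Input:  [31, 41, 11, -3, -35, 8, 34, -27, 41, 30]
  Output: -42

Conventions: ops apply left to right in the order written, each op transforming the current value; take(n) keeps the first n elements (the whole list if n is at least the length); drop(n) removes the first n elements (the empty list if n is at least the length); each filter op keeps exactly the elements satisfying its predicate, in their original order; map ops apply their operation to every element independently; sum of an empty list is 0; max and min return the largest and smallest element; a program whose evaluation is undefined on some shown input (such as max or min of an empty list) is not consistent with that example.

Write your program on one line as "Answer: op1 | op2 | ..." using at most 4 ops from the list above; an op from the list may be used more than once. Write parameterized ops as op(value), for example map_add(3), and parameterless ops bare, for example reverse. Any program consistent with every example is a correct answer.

map_neg | map_add(-1) | min

Check, running the answer program on each example:
  [-1, -22, 24, 19, -35, 20, 25, 48, -40] -> [1, 22, -24, -19, 35, -20, -25, -48, 40] -> [0, 21, -25, -20, 34, -21, -26, -49, 39] -> -49
  [49, 19, 13] -> [-49, -19, -13] -> [-50, -20, -14] -> -50
  [-25, 29, 16, -8, 3, -10, -41] -> [25, -29, -16, 8, -3, 10, 41] -> [24, -30, -17, 7, -4, 9, 40] -> -30
  [31, 41, 11, -3, -35, 8, 34, -27, 41, 30] -> [-31, -41, -11, 3, 35, -8, -34, 27, -41, -30] -> [-32, -42, -12, 2, 34, -9, -35, 26, -42, -31] -> -42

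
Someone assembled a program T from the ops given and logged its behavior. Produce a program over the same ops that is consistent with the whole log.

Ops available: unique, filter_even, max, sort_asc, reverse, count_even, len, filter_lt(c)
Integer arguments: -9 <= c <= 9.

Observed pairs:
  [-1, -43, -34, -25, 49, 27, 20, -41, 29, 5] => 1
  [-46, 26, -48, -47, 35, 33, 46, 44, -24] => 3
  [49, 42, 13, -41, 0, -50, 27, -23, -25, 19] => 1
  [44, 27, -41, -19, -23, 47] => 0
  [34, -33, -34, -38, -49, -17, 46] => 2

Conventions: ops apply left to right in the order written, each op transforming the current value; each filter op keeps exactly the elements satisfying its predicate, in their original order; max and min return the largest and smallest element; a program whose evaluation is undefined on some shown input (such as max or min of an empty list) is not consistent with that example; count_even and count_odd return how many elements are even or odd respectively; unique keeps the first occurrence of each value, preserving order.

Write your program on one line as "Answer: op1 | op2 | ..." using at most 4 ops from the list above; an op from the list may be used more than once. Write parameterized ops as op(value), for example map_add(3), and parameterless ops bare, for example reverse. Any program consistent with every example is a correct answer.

sort_asc | filter_even | filter_lt(-3) | count_even

Check, running the answer program on each example:
  [-1, -43, -34, -25, 49, 27, 20, -41, 29, 5] -> [-43, -41, -34, -25, -1, 5, 20, 27, 29, 49] -> [-34, 20] -> [-34] -> 1
  [-46, 26, -48, -47, 35, 33, 46, 44, -24] -> [-48, -47, -46, -24, 26, 33, 35, 44, 46] -> [-48, -46, -24, 26, 44, 46] -> [-48, -46, -24] -> 3
  [49, 42, 13, -41, 0, -50, 27, -23, -25, 19] -> [-50, -41, -25, -23, 0, 13, 19, 27, 42, 49] -> [-50, 0, 42] -> [-50] -> 1
  [44, 27, -41, -19, -23, 47] -> [-41, -23, -19, 27, 44, 47] -> [44] -> [] -> 0
  [34, -33, -34, -38, -49, -17, 46] -> [-49, -38, -34, -33, -17, 34, 46] -> [-38, -34, 34, 46] -> [-38, -34] -> 2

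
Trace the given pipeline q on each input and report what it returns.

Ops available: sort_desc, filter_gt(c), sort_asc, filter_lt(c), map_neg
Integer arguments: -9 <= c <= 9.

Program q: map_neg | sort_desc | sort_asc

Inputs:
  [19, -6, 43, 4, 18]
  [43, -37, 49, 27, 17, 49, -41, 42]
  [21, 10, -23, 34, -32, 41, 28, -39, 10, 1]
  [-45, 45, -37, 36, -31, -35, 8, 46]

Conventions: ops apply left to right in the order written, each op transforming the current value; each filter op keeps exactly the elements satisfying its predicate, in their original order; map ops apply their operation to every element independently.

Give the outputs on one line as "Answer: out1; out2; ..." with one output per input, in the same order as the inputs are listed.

[-43, -19, -18, -4, 6]; [-49, -49, -43, -42, -27, -17, 37, 41]; [-41, -34, -28, -21, -10, -10, -1, 23, 32, 39]; [-46, -45, -36, -8, 31, 35, 37, 45]

Execution, op by op:
  [19, -6, 43, 4, 18] -> [-19, 6, -43, -4, -18] -> [6, -4, -18, -19, -43] -> [-43, -19, -18, -4, 6]
  [43, -37, 49, 27, 17, 49, -41, 42] -> [-43, 37, -49, -27, -17, -49, 41, -42] -> [41, 37, -17, -27, -42, -43, -49, -49] -> [-49, -49, -43, -42, -27, -17, 37, 41]
  [21, 10, -23, 34, -32, 41, 28, -39, 10, 1] -> [-21, -10, 23, -34, 32, -41, -28, 39, -10, -1] -> [39, 32, 23, -1, -10, -10, -21, -28, -34, -41] -> [-41, -34, -28, -21, -10, -10, -1, 23, 32, 39]
  [-45, 45, -37, 36, -31, -35, 8, 46] -> [45, -45, 37, -36, 31, 35, -8, -46] -> [45, 37, 35, 31, -8, -36, -45, -46] -> [-46, -45, -36, -8, 31, 35, 37, 45]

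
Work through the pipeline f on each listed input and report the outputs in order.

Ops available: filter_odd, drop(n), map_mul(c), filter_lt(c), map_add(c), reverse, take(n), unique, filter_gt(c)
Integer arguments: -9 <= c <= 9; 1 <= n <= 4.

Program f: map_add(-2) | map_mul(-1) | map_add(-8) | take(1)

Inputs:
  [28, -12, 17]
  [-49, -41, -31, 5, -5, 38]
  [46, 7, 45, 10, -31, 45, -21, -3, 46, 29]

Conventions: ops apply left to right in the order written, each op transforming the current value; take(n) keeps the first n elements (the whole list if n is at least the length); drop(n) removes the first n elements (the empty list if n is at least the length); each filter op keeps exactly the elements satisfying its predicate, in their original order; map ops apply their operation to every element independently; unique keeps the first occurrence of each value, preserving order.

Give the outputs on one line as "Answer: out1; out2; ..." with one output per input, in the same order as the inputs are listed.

[-34]; [43]; [-52]

Execution, op by op:
  [28, -12, 17] -> [26, -14, 15] -> [-26, 14, -15] -> [-34, 6, -23] -> [-34]
  [-49, -41, -31, 5, -5, 38] -> [-51, -43, -33, 3, -7, 36] -> [51, 43, 33, -3, 7, -36] -> [43, 35, 25, -11, -1, -44] -> [43]
  [46, 7, 45, 10, -31, 45, -21, -3, 46, 29] -> [44, 5, 43, 8, -33, 43, -23, -5, 44, 27] -> [-44, -5, -43, -8, 33, -43, 23, 5, -44, -27] -> [-52, -13, -51, -16, 25, -51, 15, -3, -52, -35] -> [-52]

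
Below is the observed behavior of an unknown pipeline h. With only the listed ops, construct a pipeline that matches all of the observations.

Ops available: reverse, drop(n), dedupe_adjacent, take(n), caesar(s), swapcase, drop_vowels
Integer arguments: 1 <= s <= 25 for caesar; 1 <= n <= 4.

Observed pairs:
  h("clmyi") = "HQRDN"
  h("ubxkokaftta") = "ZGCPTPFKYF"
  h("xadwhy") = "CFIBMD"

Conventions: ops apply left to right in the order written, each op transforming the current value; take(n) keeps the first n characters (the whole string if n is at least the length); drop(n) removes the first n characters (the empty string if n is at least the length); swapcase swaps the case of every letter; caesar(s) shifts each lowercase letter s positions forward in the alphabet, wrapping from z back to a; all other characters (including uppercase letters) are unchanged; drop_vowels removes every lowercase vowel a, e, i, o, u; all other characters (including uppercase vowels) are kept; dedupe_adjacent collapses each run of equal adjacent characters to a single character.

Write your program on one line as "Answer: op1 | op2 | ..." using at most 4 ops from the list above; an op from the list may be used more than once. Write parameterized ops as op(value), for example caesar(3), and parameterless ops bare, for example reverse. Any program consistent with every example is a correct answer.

caesar(5) | dedupe_adjacent | swapcase

Check, running the answer program on each example:
  "clmyi" -> "hqrdn" -> "hqrdn" -> "HQRDN"
  "ubxkokaftta" -> "zgcptpfkyyf" -> "zgcptpfkyf" -> "ZGCPTPFKYF"
  "xadwhy" -> "cfibmd" -> "cfibmd" -> "CFIBMD"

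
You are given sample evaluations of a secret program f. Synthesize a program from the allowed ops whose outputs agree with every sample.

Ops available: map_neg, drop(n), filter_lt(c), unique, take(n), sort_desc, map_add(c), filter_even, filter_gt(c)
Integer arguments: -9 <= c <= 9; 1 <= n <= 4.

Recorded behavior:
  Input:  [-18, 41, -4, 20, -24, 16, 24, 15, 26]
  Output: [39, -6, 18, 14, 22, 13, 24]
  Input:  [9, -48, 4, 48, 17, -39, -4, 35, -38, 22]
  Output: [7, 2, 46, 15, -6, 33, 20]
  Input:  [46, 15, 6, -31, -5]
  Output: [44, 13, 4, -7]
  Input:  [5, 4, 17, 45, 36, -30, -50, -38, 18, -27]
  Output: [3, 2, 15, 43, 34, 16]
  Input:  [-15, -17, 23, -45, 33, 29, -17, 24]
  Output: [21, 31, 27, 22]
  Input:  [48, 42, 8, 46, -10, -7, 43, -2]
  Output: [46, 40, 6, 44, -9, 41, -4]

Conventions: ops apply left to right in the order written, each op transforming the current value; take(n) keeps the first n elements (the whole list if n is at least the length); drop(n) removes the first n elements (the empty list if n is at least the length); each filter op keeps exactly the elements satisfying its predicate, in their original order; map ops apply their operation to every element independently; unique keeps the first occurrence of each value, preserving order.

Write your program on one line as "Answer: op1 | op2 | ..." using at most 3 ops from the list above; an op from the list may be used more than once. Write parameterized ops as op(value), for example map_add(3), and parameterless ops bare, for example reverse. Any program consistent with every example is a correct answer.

filter_gt(-8) | map_add(-2)

Check, running the answer program on each example:
  [-18, 41, -4, 20, -24, 16, 24, 15, 26] -> [41, -4, 20, 16, 24, 15, 26] -> [39, -6, 18, 14, 22, 13, 24]
  [9, -48, 4, 48, 17, -39, -4, 35, -38, 22] -> [9, 4, 48, 17, -4, 35, 22] -> [7, 2, 46, 15, -6, 33, 20]
  [46, 15, 6, -31, -5] -> [46, 15, 6, -5] -> [44, 13, 4, -7]
  [5, 4, 17, 45, 36, -30, -50, -38, 18, -27] -> [5, 4, 17, 45, 36, 18] -> [3, 2, 15, 43, 34, 16]
  [-15, -17, 23, -45, 33, 29, -17, 24] -> [23, 33, 29, 24] -> [21, 31, 27, 22]
  [48, 42, 8, 46, -10, -7, 43, -2] -> [48, 42, 8, 46, -7, 43, -2] -> [46, 40, 6, 44, -9, 41, -4]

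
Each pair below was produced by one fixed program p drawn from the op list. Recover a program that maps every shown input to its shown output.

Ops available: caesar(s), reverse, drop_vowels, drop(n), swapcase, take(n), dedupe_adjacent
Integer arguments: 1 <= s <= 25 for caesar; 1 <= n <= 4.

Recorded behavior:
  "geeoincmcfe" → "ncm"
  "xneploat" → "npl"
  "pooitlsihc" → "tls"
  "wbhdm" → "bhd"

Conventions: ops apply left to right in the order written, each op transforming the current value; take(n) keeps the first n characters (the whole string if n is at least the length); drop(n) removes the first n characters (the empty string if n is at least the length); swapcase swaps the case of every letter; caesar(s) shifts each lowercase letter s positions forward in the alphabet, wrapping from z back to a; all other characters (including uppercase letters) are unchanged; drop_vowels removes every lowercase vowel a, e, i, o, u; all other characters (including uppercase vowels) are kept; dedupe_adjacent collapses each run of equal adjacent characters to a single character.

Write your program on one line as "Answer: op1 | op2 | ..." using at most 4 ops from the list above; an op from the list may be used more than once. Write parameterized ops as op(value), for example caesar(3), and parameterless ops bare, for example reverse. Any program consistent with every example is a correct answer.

dedupe_adjacent | drop_vowels | drop(1) | take(3)

Check, running the answer program on each example:
  "geeoincmcfe" -> "geoincmcfe" -> "gncmcf" -> "ncmcf" -> "ncm"
  "xneploat" -> "xneploat" -> "xnplt" -> "nplt" -> "npl"
  "pooitlsihc" -> "poitlsihc" -> "ptlshc" -> "tlshc" -> "tls"
  "wbhdm" -> "wbhdm" -> "wbhdm" -> "bhdm" -> "bhd"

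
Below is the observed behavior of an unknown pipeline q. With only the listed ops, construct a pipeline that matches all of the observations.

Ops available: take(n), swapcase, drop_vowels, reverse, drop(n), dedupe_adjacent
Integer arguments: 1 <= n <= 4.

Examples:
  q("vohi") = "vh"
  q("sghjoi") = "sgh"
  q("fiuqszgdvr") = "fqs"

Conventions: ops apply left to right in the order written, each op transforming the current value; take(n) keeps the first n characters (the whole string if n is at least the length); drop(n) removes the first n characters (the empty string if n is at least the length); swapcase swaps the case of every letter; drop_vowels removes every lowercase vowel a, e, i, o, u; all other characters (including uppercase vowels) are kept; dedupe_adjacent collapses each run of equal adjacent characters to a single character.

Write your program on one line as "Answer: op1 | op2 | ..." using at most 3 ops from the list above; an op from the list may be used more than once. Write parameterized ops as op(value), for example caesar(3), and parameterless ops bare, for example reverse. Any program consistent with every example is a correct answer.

drop_vowels | take(3)

Check, running the answer program on each example:
  "vohi" -> "vh" -> "vh"
  "sghjoi" -> "sghj" -> "sgh"
  "fiuqszgdvr" -> "fqszgdvr" -> "fqs"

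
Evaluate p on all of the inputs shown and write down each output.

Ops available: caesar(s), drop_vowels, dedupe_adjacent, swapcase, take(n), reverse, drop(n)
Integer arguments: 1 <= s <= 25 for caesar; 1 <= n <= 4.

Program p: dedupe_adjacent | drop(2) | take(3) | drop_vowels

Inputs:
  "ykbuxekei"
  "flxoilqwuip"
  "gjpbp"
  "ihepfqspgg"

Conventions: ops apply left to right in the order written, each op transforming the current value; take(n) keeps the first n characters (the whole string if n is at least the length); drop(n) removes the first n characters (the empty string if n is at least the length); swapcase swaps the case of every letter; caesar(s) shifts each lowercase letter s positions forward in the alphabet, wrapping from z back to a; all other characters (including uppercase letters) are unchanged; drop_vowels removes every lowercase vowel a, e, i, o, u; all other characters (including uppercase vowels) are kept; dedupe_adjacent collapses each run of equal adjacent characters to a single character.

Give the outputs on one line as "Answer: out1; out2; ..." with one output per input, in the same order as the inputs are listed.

Execution, op by op:
  "ykbuxekei" -> "ykbuxekei" -> "buxekei" -> "bux" -> "bx"
  "flxoilqwuip" -> "flxoilqwuip" -> "xoilqwuip" -> "xoi" -> "x"
  "gjpbp" -> "gjpbp" -> "pbp" -> "pbp" -> "pbp"
  "ihepfqspgg" -> "ihepfqspg" -> "epfqspg" -> "epf" -> "pf"

"bx"; "x"; "pbp"; "pf"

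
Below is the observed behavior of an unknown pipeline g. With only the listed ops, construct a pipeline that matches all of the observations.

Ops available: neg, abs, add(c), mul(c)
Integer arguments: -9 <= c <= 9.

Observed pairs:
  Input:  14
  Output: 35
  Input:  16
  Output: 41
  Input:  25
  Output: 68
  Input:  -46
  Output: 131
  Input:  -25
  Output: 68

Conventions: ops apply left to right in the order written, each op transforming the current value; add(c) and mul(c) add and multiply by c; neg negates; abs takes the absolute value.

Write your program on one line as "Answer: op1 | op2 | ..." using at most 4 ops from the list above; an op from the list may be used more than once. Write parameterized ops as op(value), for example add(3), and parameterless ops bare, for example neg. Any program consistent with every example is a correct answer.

abs | mul(3) | add(1) | add(-8)

Check, running the answer program on each example:
  14 -> 14 -> 42 -> 43 -> 35
  16 -> 16 -> 48 -> 49 -> 41
  25 -> 25 -> 75 -> 76 -> 68
  -46 -> 46 -> 138 -> 139 -> 131
  -25 -> 25 -> 75 -> 76 -> 68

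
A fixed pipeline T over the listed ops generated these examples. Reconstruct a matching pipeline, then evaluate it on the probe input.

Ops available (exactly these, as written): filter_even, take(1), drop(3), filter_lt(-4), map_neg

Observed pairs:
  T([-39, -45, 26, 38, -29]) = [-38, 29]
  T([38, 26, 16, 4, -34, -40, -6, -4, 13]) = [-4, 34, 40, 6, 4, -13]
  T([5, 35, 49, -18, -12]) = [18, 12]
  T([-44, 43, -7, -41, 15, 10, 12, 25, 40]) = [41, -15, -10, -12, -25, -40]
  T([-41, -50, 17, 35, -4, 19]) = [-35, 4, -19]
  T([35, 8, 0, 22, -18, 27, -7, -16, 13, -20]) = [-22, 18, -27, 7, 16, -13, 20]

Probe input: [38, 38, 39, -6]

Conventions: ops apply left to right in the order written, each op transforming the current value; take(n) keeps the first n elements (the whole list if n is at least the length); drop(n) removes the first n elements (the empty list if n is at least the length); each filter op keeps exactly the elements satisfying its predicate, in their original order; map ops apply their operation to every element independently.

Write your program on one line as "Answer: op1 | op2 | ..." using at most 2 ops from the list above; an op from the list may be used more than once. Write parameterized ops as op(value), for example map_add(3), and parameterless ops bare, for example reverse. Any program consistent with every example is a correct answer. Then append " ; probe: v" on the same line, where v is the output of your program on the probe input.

map_neg | drop(3) ; probe: [6]

Check, running the answer program on each example:
  [-39, -45, 26, 38, -29] -> [39, 45, -26, -38, 29] -> [-38, 29]
  [38, 26, 16, 4, -34, -40, -6, -4, 13] -> [-38, -26, -16, -4, 34, 40, 6, 4, -13] -> [-4, 34, 40, 6, 4, -13]
  [5, 35, 49, -18, -12] -> [-5, -35, -49, 18, 12] -> [18, 12]
  [-44, 43, -7, -41, 15, 10, 12, 25, 40] -> [44, -43, 7, 41, -15, -10, -12, -25, -40] -> [41, -15, -10, -12, -25, -40]
  [-41, -50, 17, 35, -4, 19] -> [41, 50, -17, -35, 4, -19] -> [-35, 4, -19]
  [35, 8, 0, 22, -18, 27, -7, -16, 13, -20] -> [-35, -8, 0, -22, 18, -27, 7, 16, -13, 20] -> [-22, 18, -27, 7, 16, -13, 20]
  probe: [38, 38, 39, -6] -> [-38, -38, -39, 6] -> [6]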